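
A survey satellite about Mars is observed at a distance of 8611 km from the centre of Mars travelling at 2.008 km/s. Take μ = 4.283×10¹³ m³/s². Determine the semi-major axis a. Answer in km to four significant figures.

r = 8.611×10⁶ m.
Vis-viva rearranged: 1/a = 2/r − v²/μ = 2.323×10⁻⁷ − 9.414×10⁻⁸ = 1.381×10⁻⁷ m⁻¹.
a = 7.240×10⁶ m = 7240.1 km.

a ≈ 7240 km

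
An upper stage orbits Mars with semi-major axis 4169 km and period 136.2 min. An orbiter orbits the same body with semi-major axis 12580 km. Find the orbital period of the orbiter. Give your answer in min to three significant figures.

Kepler's third law: T² ∝ a³, so T₂ = T₁ (a₂/a₁)^(3/2).
a₂/a₁ = 3.018, (a₂/a₁)^(3/2) = 5.242.
T₂ = 136.2 × 5.242 = 713.9 min.

T₂ ≈ 714 min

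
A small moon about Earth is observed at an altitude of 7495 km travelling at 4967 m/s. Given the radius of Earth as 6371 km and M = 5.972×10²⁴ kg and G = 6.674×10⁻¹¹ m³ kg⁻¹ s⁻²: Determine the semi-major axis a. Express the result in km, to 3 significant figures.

μ = GM = 6.674×10⁻¹¹ × 5.972×10²⁴ = 3.986×10¹⁴ m³/s².
r = 6371 + 7495 = 13866 km = 1.387×10⁷ m.
Vis-viva rearranged: 1/a = 2/r − v²/μ = 1.442×10⁻⁷ − 6.190×10⁻⁸ = 8.234×10⁻⁸ m⁻¹.
a = 1.214×10⁷ m = 12145 km.

a ≈ 12100 km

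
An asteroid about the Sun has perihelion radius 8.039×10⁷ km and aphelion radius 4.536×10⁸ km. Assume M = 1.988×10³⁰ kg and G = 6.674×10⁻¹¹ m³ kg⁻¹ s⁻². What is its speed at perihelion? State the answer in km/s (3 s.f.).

μ = GM = 6.674×10⁻¹¹ × 1.988×10³⁰ = 1.327×10²⁰ m³/s².
Semi-major axis a = (r_p + r_a)/2 = 2.6700×10⁸ km = 2.670×10¹¹ m.
Vis-viva: v² = μ(2/r − 1/a) = 1.327×10²⁰ × (2.488×10⁻¹¹ − 3.745×10⁻¹²) = 2.804×10⁹ m²/s².
v = 52950 m/s = 52.95 km/s.

v ≈ 53.0 km/s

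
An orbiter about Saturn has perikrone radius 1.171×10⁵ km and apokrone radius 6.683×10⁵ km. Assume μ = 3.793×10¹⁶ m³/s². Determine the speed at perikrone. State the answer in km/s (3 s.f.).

v ≈ 23.5 km/s

Semi-major axis a = (r_p + r_a)/2 = 3.9270×10⁵ km = 3.927×10⁸ m.
Vis-viva: v² = μ(2/r − 1/a) = 3.793×10¹⁶ × (1.708×10⁻⁸ − 2.546×10⁻⁹) = 5.512×10⁸ m²/s².
v = 23480 m/s = 23.48 km/s.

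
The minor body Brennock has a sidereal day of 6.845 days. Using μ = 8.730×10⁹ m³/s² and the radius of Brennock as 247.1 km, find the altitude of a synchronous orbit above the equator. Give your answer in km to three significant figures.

h_sync ≈ 4010 km

T = 6.845 days = 5.914×10⁵ s.
A synchronous orbit has period T, so by Kepler's third law a = (μT²/4π²)^(1/3).
μT²/4π² = 8.730×10⁹ × (5.914×10⁵)² / 39.48 = 7.734×10¹⁹ m³.
a = 4.261×10⁶ m = 4260.7 km.
Altitude h = a − R = 4260.7 − 247.1 = 4013.6 km.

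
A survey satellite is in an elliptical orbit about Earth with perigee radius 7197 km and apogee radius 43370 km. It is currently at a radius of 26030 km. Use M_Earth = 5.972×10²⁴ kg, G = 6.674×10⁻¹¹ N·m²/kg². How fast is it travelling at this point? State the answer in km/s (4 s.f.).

μ = GM = 6.674×10⁻¹¹ × 5.972×10²⁴ = 3.986×10¹⁴ m³/s².
Semi-major axis a = (r_p + r_a)/2 = 25284 km = 2.528×10⁷ m.
Vis-viva: v² = μ(2/r − 1/a) = 3.986×10¹⁴ × (7.683×10⁻⁸ − 3.955×10⁻⁸) = 1.486×10⁷ m²/s².
v = 3855 m/s = 3.855 km/s.

v ≈ 3.855 km/s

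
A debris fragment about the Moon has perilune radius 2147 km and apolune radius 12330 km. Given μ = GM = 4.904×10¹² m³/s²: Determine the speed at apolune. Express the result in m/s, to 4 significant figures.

Semi-major axis a = (r_p + r_a)/2 = 7238.5 km = 7.238×10⁶ m.
Vis-viva: v² = μ(2/r − 1/a) = 4.904×10¹² × (1.622×10⁻⁷ − 1.382×10⁻⁷) = 1.180×10⁵ m²/s².
v = 343.5 m/s.

v ≈ 343.5 m/s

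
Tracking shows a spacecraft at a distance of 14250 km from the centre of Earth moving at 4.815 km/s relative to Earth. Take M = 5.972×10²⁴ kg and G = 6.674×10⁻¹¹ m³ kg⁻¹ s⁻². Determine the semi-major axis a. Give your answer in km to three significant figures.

μ = GM = 6.674×10⁻¹¹ × 5.972×10²⁴ = 3.986×10¹⁴ m³/s².
r = 1.425×10⁷ m.
Specific orbital energy ε = v²/2 − μ/r = (4815)²/2 − 3.986×10¹⁴/1.425×10⁷ = -1.638×10⁷ J/kg.
Since ε = −μ/(2a), a = −μ/(2ε) = 1.217×10⁷ m = 12168 km.

a ≈ 12200 km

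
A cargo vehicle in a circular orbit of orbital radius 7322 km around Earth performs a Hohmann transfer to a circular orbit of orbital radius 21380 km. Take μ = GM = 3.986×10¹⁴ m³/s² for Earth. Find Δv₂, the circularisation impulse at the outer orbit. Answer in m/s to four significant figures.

r₁ = 7322 km = 7.322×10⁶ m.
r₂ = 21380 km = 2.138×10⁷ m.
Transfer ellipse a_t = (r₁ + r₂)/2 = 1.435×10⁷ m.
At r₁: circular v_c1 = √(μ/r₁) = 7378 m/s; transfer-perigee v_p = √[μ(2/r₁ − 1/a_t)] = 9006 m/s.
At r₂: circular v_c2 = √(μ/r₂) = 4318 m/s; transfer-apogee v_a = √[μ(2/r₂ − 1/a_t)] = 3084 m/s.
Δv₂ = v_c2 − v_a = 1234 m/s.

Δv ≈ 1234 m/s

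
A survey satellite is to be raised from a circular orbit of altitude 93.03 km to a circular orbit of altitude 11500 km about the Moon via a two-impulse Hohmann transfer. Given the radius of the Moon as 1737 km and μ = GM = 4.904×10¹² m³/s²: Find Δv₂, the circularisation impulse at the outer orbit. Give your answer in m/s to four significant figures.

Δv ≈ 308.7 m/s

r₁ = 1737 + 93.03 = 1830.0 km = 1.8300×10⁶ m.
r₂ = 1737 + 11500 = 13237 km = 1.3237×10⁷ m.
Transfer ellipse a_t = (r₁ + r₂)/2 = 7.534×10⁶ m.
At r₁: circular v_c1 = √(μ/r₁) = 1637 m/s; transfer-perilune v_p = √[μ(2/r₁ − 1/a_t)] = 2170 m/s.
At r₂: circular v_c2 = √(μ/r₂) = 608.7 m/s; transfer-apolune v_a = √[μ(2/r₂ − 1/a_t)] = 300.0 m/s.
Δv₂ = v_c2 − v_a = 308.7 m/s.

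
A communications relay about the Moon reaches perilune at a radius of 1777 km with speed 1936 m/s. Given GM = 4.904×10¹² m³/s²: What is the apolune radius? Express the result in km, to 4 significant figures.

r_p = 1.777×10⁶ m.
Specific energy ε = v²/2 − μ/r = -8.857×10⁵ J/kg, so a = −μ/(2ε) = 2.769×10⁶ m.
The apsides satisfy r_p + r_a = 2a, so the apolune radius is 2a − r_p = 3.760×10⁶ m = 3760.1 km.

apolune radius ≈ 3760 km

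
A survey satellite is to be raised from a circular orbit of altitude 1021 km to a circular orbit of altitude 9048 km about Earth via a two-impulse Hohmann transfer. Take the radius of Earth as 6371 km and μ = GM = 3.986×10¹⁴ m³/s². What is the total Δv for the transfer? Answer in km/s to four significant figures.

r₁ = 6371 + 1021 = 7392.0 km = 7.3920×10⁶ m.
r₂ = 6371 + 9048 = 15419 km = 1.5419×10⁷ m.
Transfer ellipse a_t = (r₁ + r₂)/2 = 1.141×10⁷ m.
At r₁: circular v_c1 = √(μ/r₁) = 7343 m/s; transfer-perigee v_p = √[μ(2/r₁ − 1/a_t)] = 8538 m/s.
Δv₁ = v_p − v_c1 = 1195 m/s.
At r₂: circular v_c2 = √(μ/r₂) = 5084 m/s; transfer-apogee v_a = √[μ(2/r₂ − 1/a_t)] = 4093 m/s.
Δv₂ = v_c2 − v_a = 991.2 m/s.
Total Δv = Δv₁ + Δv₂ = 2186 m/s = 2.186 km/s.

Δv_total ≈ 2.186 km/s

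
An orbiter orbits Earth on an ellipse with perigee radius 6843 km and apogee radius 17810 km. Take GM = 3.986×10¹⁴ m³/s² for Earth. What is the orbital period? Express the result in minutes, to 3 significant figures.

Semi-major axis a = (r_p + r_a)/2 = (6843.0 + 17810)/2 = 12326 km = 1.233×10⁷ m.
By Kepler's third law T = 2π√(a³/μ) = 2π × 2.168×10³ = 1.362×10⁴ s.
= 227.0 minutes.

T ≈ 227 minutes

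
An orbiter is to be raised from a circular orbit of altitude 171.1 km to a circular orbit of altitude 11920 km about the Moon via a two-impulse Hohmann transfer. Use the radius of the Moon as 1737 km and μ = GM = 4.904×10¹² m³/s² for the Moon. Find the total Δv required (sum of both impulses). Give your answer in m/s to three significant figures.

r₁ = 1737 + 171.1 = 1908.1 km = 1.9081×10⁶ m.
r₂ = 1737 + 11920 = 13657 km = 1.3657×10⁷ m.
Transfer ellipse a_t = (r₁ + r₂)/2 = 7.783×10⁶ m.
At r₁: circular v_c1 = √(μ/r₁) = 1603 m/s; transfer-perilune v_p = √[μ(2/r₁ − 1/a_t)] = 2124 m/s.
Δv₁ = v_p − v_c1 = 520.5 m/s.
At r₂: circular v_c2 = √(μ/r₂) = 599.2 m/s; transfer-apolune v_a = √[μ(2/r₂ − 1/a_t)] = 296.7 m/s.
Δv₂ = v_c2 − v_a = 302.5 m/s.
Total Δv = Δv₁ + Δv₂ = 823.1 m/s.

Δv_total ≈ 823 m/s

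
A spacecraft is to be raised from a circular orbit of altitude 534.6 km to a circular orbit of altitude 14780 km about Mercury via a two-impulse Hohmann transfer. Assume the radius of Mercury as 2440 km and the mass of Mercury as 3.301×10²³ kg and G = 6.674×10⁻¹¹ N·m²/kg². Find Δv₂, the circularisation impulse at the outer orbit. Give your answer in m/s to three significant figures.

Δv ≈ 517 m/s

μ = GM = 6.674×10⁻¹¹ × 3.301×10²³ = 2.203×10¹³ m³/s².
r₁ = 2440 + 534.6 = 2974.6 km = 2.9746×10⁶ m.
r₂ = 2440 + 14780 = 17220 km = 1.7220×10⁷ m.
Transfer ellipse a_t = (r₁ + r₂)/2 = 1.010×10⁷ m.
At r₁: circular v_c1 = √(μ/r₁) = 2721 m/s; transfer-periherm v_p = √[μ(2/r₁ − 1/a_t)] = 3554 m/s.
At r₂: circular v_c2 = √(μ/r₂) = 1131 m/s; transfer-apoherm v_a = √[μ(2/r₂ − 1/a_t)] = 613.9 m/s.
Δv₂ = v_c2 − v_a = 517.2 m/s.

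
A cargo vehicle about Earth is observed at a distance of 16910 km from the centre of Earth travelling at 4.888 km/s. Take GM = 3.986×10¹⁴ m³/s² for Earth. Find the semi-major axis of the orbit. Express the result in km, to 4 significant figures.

r = 1.691×10⁷ m.
Vis-viva rearranged: 1/a = 2/r − v²/μ = 1.183×10⁻⁷ − 5.994×10⁻⁸ = 5.833×10⁻⁸ m⁻¹.
a = 1.714×10⁷ m = 17143 km.

a ≈ 17140 km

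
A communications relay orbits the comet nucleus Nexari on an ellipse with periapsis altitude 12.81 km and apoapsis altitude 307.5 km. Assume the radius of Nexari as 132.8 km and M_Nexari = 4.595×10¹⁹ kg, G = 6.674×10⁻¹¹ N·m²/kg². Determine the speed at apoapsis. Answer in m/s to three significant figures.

v ≈ 58.8 m/s

μ = GM = 6.674×10⁻¹¹ × 4.595×10¹⁹ = 3.067×10⁹ m³/s².
r_p = 132.8 + 12.81 = 145.61 km = 1.4561×10⁵ m.
r_a = 132.8 + 307.5 = 440.30 km = 4.4030×10⁵ m.
Semi-major axis a = (r_p + r_a)/2 = 292.96 km = 2.930×10⁵ m.
Vis-viva: v² = μ(2/r − 1/a) = 3.067×10⁹ × (4.542×10⁻⁶ − 3.413×10⁻⁶) = 3.462×10³ m²/s².
v = 58.84 m/s.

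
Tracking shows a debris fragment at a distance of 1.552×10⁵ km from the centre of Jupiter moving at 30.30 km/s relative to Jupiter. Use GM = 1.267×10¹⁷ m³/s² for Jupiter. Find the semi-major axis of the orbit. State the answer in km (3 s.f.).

a ≈ 1.77×10⁵ km

r = 1.552×10⁸ m.
Specific orbital energy ε = v²/2 − μ/r = (30300)²/2 − 1.267×10¹⁷/1.552×10⁸ = -3.573×10⁸ J/kg.
Since ε = −μ/(2a), a = −μ/(2ε) = 1.773×10⁸ m = 1.7729×10⁵ km.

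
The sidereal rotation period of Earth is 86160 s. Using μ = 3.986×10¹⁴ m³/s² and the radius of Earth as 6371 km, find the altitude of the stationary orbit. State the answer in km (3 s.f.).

A synchronous orbit has period T, so by Kepler's third law a = (μT²/4π²)^(1/3).
μT²/4π² = 3.986×10¹⁴ × (8.616×10⁴)² / 39.48 = 7.495×10²² m³.
a = 4.216×10⁷ m = 42163 km.
Altitude h = a − R = 42163 − 6371 = 35792 km.

h_sync ≈ 35800 km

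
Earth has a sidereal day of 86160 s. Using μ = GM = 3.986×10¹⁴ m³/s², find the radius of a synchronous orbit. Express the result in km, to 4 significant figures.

A synchronous orbit has period T, so by Kepler's third law a = (μT²/4π²)^(1/3).
μT²/4π² = 3.986×10¹⁴ × (8.616×10⁴)² / 39.48 = 7.495×10²² m³.
a = 4.216×10⁷ m = 42163 km.

r_sync ≈ 42160 km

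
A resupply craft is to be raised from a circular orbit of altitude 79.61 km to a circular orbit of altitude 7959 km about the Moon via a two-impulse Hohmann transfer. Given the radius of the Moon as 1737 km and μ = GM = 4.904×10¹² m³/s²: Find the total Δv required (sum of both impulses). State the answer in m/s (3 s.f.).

r₁ = 1737 + 79.61 = 1816.6 km = 1.8166×10⁶ m.
r₂ = 1737 + 7959 = 9696.0 km = 9.6960×10⁶ m.
Transfer ellipse a_t = (r₁ + r₂)/2 = 5.756×10⁶ m.
At r₁: circular v_c1 = √(μ/r₁) = 1643 m/s; transfer-perilune v_p = √[μ(2/r₁ − 1/a_t)] = 2132 m/s.
Δv₁ = v_p − v_c1 = 489.4 m/s.
At r₂: circular v_c2 = √(μ/r₂) = 711.2 m/s; transfer-apolune v_a = √[μ(2/r₂ − 1/a_t)] = 399.5 m/s.
Δv₂ = v_c2 − v_a = 311.7 m/s.
Total Δv = Δv₁ + Δv₂ = 801.0 m/s.

Δv_total ≈ 801 m/s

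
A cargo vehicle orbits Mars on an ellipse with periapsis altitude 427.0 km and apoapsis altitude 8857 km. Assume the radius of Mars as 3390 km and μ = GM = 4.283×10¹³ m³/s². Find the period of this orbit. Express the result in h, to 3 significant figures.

T ≈ 6.07 h

r_p = 3390 + 427.0 = 3817.0 km = 3.8170×10⁶ m.
r_a = 3390 + 8857 = 12247 km = 1.2247×10⁷ m.
Semi-major axis a = (r_p + r_a)/2 = (3817.0 + 12247)/2 = 8032.0 km = 8.032×10⁶ m.
By Kepler's third law T = 2π√(a³/μ) = 2π × 3.478×10³ = 2.185×10⁴ s.
= 6.071 h.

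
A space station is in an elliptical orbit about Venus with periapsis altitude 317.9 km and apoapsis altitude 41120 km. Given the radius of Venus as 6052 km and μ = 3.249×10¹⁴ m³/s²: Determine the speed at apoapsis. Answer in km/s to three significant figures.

r_p = 6052 + 317.9 = 6369.9 km = 6.3699×10⁶ m.
r_a = 6052 + 41120 = 47172 km = 4.7172×10⁷ m.
Semi-major axis a = (r_p + r_a)/2 = 26771 km = 2.677×10⁷ m.
Vis-viva: v² = μ(2/r − 1/a) = 3.249×10¹⁴ × (4.240×10⁻⁸ − 3.735×10⁻⁸) = 1.639×10⁶ m²/s².
v = 1280 m/s = 1.280 km/s.

v ≈ 1.28 km/s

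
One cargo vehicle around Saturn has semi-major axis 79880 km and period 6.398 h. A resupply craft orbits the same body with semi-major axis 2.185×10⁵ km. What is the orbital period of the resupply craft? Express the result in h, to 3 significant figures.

Kepler's third law: T² ∝ a³, so T₂ = T₁ (a₂/a₁)^(3/2).
a₂/a₁ = 2.735, (a₂/a₁)^(3/2) = 4.524.
T₂ = 6.398 × 4.524 = 28.94 h.

T₂ ≈ 28.9 h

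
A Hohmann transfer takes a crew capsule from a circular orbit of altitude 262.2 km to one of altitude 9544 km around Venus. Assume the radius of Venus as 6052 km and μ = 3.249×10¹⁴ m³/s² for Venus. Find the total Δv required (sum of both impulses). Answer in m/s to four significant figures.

Δv_total ≈ 2485 m/s

r₁ = 6052 + 262.2 = 6314.2 km = 6.3142×10⁶ m.
r₂ = 6052 + 9544 = 15596 km = 1.5596×10⁷ m.
Transfer ellipse a_t = (r₁ + r₂)/2 = 1.096×10⁷ m.
At r₁: circular v_c1 = √(μ/r₁) = 7173 m/s; transfer-periapsis v_p = √[μ(2/r₁ − 1/a_t)] = 8559 m/s.
Δv₁ = v_p − v_c1 = 1386 m/s.
At r₂: circular v_c2 = √(μ/r₂) = 4564 m/s; transfer-apoapsis v_a = √[μ(2/r₂ − 1/a_t)] = 3465 m/s.
Δv₂ = v_c2 − v_a = 1099 m/s.
Total Δv = Δv₁ + Δv₂ = 2485 m/s.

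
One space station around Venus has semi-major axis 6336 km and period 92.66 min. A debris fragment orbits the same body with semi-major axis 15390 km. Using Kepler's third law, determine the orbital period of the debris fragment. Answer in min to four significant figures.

T₂ ≈ 350.8 min

Kepler's third law: T² ∝ a³, so T₂ = T₁ (a₂/a₁)^(3/2).
a₂/a₁ = 2.429, (a₂/a₁)^(3/2) = 3.786.
T₂ = 92.66 × 3.786 = 350.8 min.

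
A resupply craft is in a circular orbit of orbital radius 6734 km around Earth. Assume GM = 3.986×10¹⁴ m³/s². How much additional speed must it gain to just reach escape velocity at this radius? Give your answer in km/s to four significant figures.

Δv ≈ 3.187 km/s

r = 6734 km = 6.734×10⁶ m.
Circular speed v_c = √(μ/r) = 7694 m/s.
Escape speed v_esc = √(2μ/r) = √2 × v_c = 10880 m/s.
Δv = v_esc − v_c = 3187 m/s = 3.187 km/s.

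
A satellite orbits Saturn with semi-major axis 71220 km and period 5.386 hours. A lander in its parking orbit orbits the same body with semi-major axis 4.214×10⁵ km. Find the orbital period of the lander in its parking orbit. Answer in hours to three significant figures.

Kepler's third law: T² ∝ a³, so T₂ = T₁ (a₂/a₁)^(3/2).
a₂/a₁ = 5.917, (a₂/a₁)^(3/2) = 14.39.
T₂ = 5.386 × 14.39 = 77.52 hours.

T₂ ≈ 77.5 hours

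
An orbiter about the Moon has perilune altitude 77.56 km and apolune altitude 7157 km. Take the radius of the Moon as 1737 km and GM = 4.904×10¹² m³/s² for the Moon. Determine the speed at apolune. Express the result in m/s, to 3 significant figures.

v ≈ 432 m/s

r_p = 1737 + 77.56 = 1814.6 km = 1.8146×10⁶ m.
r_a = 1737 + 7157 = 8894.0 km = 8.8940×10⁶ m.
Semi-major axis a = (r_p + r_a)/2 = 5354.3 km = 5.354×10⁶ m.
Vis-viva: v² = μ(2/r − 1/a) = 4.904×10¹² × (2.249×10⁻⁷ − 1.868×10⁻⁷) = 1.869×10⁵ m²/s².
v = 432.3 m/s.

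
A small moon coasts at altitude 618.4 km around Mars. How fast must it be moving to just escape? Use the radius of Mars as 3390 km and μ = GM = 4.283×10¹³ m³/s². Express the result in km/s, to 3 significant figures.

v_esc ≈ 4.62 km/s

r = 3390 + 618.4 = 4008.4 km = 4.0084×10⁶ m.
Escape speed v_esc = √(2μ/r) = √(2 × 4.283×10¹³ / 4.008×10⁶) = √(2.137×10⁷) = 4623 m/s.
= 4.623 km/s.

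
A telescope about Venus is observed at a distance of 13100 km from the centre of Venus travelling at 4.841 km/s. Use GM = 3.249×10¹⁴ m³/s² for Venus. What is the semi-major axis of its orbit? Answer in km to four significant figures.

a ≈ 12420 km

r = 1.310×10⁷ m.
Vis-viva rearranged: 1/a = 2/r − v²/μ = 1.527×10⁻⁷ − 7.213×10⁻⁸ = 8.054×10⁻⁸ m⁻¹.
a = 1.242×10⁷ m = 12416 km.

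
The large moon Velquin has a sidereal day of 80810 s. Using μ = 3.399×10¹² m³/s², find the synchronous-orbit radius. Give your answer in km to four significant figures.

r_sync ≈ 8254 km

A synchronous orbit has period T, so by Kepler's third law a = (μT²/4π²)^(1/3).
μT²/4π² = 3.399×10¹² × (8.081×10⁴)² / 39.48 = 5.622×10²⁰ m³.
a = 8.254×10⁶ m = 8253.5 km.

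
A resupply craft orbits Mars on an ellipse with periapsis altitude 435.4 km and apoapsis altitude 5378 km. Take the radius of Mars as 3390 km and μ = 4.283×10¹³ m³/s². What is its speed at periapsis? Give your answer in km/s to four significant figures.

r_p = 3390 + 435.4 = 3825.4 km = 3.8254×10⁶ m.
r_a = 3390 + 5378 = 8768.0 km = 8.7680×10⁶ m.
Semi-major axis a = (r_p + r_a)/2 = 6296.7 km = 6.297×10⁶ m.
Vis-viva: v² = μ(2/r − 1/a) = 4.283×10¹³ × (5.228×10⁻⁷ − 1.588×10⁻⁷) = 1.559×10⁷ m²/s².
v = 3948 m/s = 3.948 km/s.

v ≈ 3.948 km/s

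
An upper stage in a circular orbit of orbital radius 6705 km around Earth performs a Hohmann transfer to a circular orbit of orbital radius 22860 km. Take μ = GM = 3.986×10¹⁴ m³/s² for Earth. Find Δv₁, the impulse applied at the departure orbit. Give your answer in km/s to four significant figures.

Δv ≈ 1.878 km/s

r₁ = 6705 km = 6.705×10⁶ m.
r₂ = 22860 km = 2.286×10⁷ m.
Transfer ellipse a_t = (r₁ + r₂)/2 = 1.478×10⁷ m.
At r₁: circular v_c1 = √(μ/r₁) = 7710 m/s; transfer-perigee v_p = √[μ(2/r₁ − 1/a_t)] = 9588 m/s.
Δv₁ = v_p − v_c1 = 1878 m/s.
= 1.878 km/s.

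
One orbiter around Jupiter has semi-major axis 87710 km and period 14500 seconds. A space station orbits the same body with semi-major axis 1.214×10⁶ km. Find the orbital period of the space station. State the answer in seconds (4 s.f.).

T₂ ≈ 7.467×10⁵ seconds

Kepler's third law: T² ∝ a³, so T₂ = T₁ (a₂/a₁)^(3/2).
a₂/a₁ = 13.84, (a₂/a₁)^(3/2) = 51.49.
T₂ = 14500 × 51.49 = 7.467×10⁵ seconds.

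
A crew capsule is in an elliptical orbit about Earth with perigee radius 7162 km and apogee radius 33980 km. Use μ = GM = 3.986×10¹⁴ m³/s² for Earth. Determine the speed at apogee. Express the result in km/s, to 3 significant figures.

v ≈ 2.02 km/s

Semi-major axis a = (r_p + r_a)/2 = 20571 km = 2.057×10⁷ m.
Vis-viva: v² = μ(2/r − 1/a) = 3.986×10¹⁴ × (5.886×10⁻⁸ − 4.861×10⁻⁸) = 4.084×10⁶ m²/s².
v = 2021 m/s = 2.021 km/s.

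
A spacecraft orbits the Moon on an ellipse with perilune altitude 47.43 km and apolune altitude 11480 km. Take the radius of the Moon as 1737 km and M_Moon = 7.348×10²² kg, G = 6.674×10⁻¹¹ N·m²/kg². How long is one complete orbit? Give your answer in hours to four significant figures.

μ = GM = 6.674×10⁻¹¹ × 7.348×10²² = 4.904×10¹² m³/s².
r_p = 1737 + 47.43 = 1784.4 km = 1.7844×10⁶ m.
r_a = 1737 + 11480 = 13217 km = 1.3217×10⁷ m.
Semi-major axis a = (r_p + r_a)/2 = (1784.4 + 13217)/2 = 7500.7 km = 7.501×10⁶ m.
By Kepler's third law T = 2π√(a³/μ) = 2π × 9.276×10³ = 5.828×10⁴ s.
= 16.19 hours.

T ≈ 16.19 hours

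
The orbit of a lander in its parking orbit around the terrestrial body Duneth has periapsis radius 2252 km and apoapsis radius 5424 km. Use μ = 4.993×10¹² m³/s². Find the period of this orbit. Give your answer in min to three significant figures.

T ≈ 352 min

Semi-major axis a = (r_p + r_a)/2 = (2252.0 + 5424.0)/2 = 3838.0 km = 3.838×10⁶ m.
By Kepler's third law T = 2π√(a³/μ) = 2π × 3.365×10³ = 2.114×10⁴ s.
= 352.4 min.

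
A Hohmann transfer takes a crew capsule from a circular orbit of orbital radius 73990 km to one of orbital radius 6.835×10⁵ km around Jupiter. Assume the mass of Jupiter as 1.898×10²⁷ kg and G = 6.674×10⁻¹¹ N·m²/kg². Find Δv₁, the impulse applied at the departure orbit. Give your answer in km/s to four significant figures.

μ = GM = 6.674×10⁻¹¹ × 1.898×10²⁷ = 1.267×10¹⁷ m³/s².
r₁ = 73990 km = 7.399×10⁷ m.
r₂ = 6.835×10⁵ km = 6.835×10⁸ m.
Transfer ellipse a_t = (r₁ + r₂)/2 = 3.787×10⁸ m.
At r₁: circular v_c1 = √(μ/r₁) = 41380 m/s; transfer-perijove v_p = √[μ(2/r₁ − 1/a_t)] = 55580 m/s.
Δv₁ = v_p − v_c1 = 14210 m/s.
= 14.21 km/s.

Δv ≈ 14.21 km/s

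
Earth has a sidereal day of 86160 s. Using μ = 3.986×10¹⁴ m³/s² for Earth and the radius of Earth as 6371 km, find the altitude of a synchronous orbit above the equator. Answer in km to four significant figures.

A synchronous orbit has period T, so by Kepler's third law a = (μT²/4π²)^(1/3).
μT²/4π² = 3.986×10¹⁴ × (8.616×10⁴)² / 39.48 = 7.495×10²² m³.
a = 4.216×10⁷ m = 42163 km.
Altitude h = a − R = 42163 − 6371 = 35792 km.

h_sync ≈ 35790 km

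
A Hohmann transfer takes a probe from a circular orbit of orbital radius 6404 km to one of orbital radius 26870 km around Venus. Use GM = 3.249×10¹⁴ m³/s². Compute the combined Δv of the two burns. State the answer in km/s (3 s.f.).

Δv_total ≈ 3.25 km/s

r₁ = 6404 km = 6.404×10⁶ m.
r₂ = 26870 km = 2.687×10⁷ m.
Transfer ellipse a_t = (r₁ + r₂)/2 = 1.664×10⁷ m.
At r₁: circular v_c1 = √(μ/r₁) = 7123 m/s; transfer-periapsis v_p = √[μ(2/r₁ − 1/a_t)] = 9052 m/s.
Δv₁ = v_p − v_c1 = 1929 m/s.
At r₂: circular v_c2 = √(μ/r₂) = 3477 m/s; transfer-apoapsis v_a = √[μ(2/r₂ − 1/a_t)] = 2157 m/s.
Δv₂ = v_c2 − v_a = 1320 m/s.
Total Δv = Δv₁ + Δv₂ = 3249 m/s = 3.249 km/s.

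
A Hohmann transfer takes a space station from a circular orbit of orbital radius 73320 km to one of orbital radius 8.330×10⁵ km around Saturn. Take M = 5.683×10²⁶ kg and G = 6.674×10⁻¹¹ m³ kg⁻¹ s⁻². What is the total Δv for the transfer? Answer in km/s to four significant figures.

Δv_total ≈ 12.13 km/s

μ = GM = 6.674×10⁻¹¹ × 5.683×10²⁶ = 3.793×10¹⁶ m³/s².
r₁ = 73320 km = 7.332×10⁷ m.
r₂ = 8.330×10⁵ km = 8.330×10⁸ m.
Transfer ellipse a_t = (r₁ + r₂)/2 = 4.532×10⁸ m.
At r₁: circular v_c1 = √(μ/r₁) = 22740 m/s; transfer-perikrone v_p = √[μ(2/r₁ − 1/a_t)] = 30840 m/s.
Δv₁ = v_p − v_c1 = 8092 m/s.
At r₂: circular v_c2 = √(μ/r₂) = 6748 m/s; transfer-apokrone v_a = √[μ(2/r₂ − 1/a_t)] = 2714 m/s.
Δv₂ = v_c2 − v_a = 4034 m/s.
Total Δv = Δv₁ + Δv₂ = 12130 m/s = 12.13 km/s.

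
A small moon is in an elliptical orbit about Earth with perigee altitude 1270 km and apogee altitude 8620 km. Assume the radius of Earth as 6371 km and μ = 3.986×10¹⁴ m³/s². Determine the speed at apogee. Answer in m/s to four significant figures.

r_p = 6371 + 1270 = 7641.0 km = 7.6410×10⁶ m.
r_a = 6371 + 8620 = 14991 km = 1.4991×10⁷ m.
Semi-major axis a = (r_p + r_a)/2 = 11316 km = 1.132×10⁷ m.
Vis-viva: v² = μ(2/r − 1/a) = 3.986×10¹⁴ × (1.334×10⁻⁷ − 8.837×10⁻⁸) = 1.795×10⁷ m²/s².
v = 4237 m/s.

v ≈ 4237 m/s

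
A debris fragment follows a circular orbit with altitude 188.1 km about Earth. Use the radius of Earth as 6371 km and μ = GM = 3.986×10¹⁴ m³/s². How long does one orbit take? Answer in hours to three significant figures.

T ≈ 1.47 hours

r = 6371 + 188.1 = 6559.1 km = 6.5591×10⁶ m.
Kepler's third law: T = 2π√(r³/μ) = 2π√((6.559×10⁶)³ / 3.986×10¹⁴).
r³/μ = 7.079×10⁵ s², so T = 2π × 8.414×10² = 5.287×10³ s.
Converting: 5.287×10³ s ÷ 3600 = 1.469 hours.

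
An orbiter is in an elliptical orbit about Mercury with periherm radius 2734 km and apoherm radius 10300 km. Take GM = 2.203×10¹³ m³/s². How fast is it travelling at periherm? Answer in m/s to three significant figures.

Semi-major axis a = (r_p + r_a)/2 = 6517.0 km = 6.517×10⁶ m.
Vis-viva: v² = μ(2/r − 1/a) = 2.203×10¹³ × (7.315×10⁻⁷ − 1.534×10⁻⁷) = 1.274×10⁷ m²/s².
v = 3569 m/s.

v ≈ 3570 m/s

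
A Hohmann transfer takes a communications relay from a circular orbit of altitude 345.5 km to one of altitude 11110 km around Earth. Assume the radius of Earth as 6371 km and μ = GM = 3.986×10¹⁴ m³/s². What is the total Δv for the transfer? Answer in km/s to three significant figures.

Δv_total ≈ 2.77 km/s

r₁ = 6371 + 345.5 = 6716.5 km = 6.7165×10⁶ m.
r₂ = 6371 + 11110 = 17481 km = 1.7481×10⁷ m.
Transfer ellipse a_t = (r₁ + r₂)/2 = 1.210×10⁷ m.
At r₁: circular v_c1 = √(μ/r₁) = 7704 m/s; transfer-perigee v_p = √[μ(2/r₁ − 1/a_t)] = 9260 m/s.
Δv₁ = v_p − v_c1 = 1556 m/s.
At r₂: circular v_c2 = √(μ/r₂) = 4775 m/s; transfer-apogee v_a = √[μ(2/r₂ − 1/a_t)] = 3558 m/s.
Δv₂ = v_c2 − v_a = 1217 m/s.
Total Δv = Δv₁ + Δv₂ = 2774 m/s = 2.774 km/s.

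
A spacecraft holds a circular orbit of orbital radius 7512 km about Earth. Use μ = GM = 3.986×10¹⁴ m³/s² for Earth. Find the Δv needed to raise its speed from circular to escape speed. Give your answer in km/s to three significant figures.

r = 7512 km = 7.512×10⁶ m.
Circular speed v_c = √(μ/r) = 7284 m/s.
Escape speed v_esc = √(2μ/r) = √2 × v_c = 10300 m/s.
Δv = v_esc − v_c = 3017 m/s = 3.017 km/s.

Δv ≈ 3.02 km/s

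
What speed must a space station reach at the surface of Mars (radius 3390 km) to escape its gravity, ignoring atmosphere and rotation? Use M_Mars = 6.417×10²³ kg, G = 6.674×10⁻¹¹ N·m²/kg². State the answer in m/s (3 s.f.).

v_esc ≈ 5030 m/s

μ = GM = 6.674×10⁻¹¹ × 6.417×10²³ = 4.283×10¹³ m³/s².
r = R = 3.390×10⁶ m.
Escape speed v_esc = √(2μ/r) = √(2 × 4.283×10¹³ / 3.390×10⁶) = √(2.527×10⁷) = 5027 m/s.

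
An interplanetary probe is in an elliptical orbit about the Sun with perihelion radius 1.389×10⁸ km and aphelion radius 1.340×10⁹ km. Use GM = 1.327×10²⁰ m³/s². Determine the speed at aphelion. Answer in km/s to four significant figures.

Semi-major axis a = (r_p + r_a)/2 = 7.3945×10⁸ km = 7.394×10¹¹ m.
Vis-viva: v² = μ(2/r − 1/a) = 1.327×10²⁰ × (1.493×10⁻¹² − 1.352×10⁻¹²) = 1.860×10⁷ m²/s².
v = 4313 m/s = 4.313 km/s.

v ≈ 4.313 km/s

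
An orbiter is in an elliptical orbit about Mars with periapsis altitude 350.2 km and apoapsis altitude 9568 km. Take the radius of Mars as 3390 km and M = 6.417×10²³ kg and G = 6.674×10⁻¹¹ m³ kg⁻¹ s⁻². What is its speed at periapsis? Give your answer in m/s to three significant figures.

μ = GM = 6.674×10⁻¹¹ × 6.417×10²³ = 4.283×10¹³ m³/s².
r_p = 3390 + 350.2 = 3740.2 km = 3.7402×10⁶ m.
r_a = 3390 + 9568 = 12958 km = 1.2958×10⁷ m.
Semi-major axis a = (r_p + r_a)/2 = 8349.1 km = 8.349×10⁶ m.
Vis-viva: v² = μ(2/r − 1/a) = 4.283×10¹³ × (5.347×10⁻⁷ − 1.198×10⁻⁷) = 1.777×10⁷ m²/s².
v = 4216 m/s.

v ≈ 4220 m/s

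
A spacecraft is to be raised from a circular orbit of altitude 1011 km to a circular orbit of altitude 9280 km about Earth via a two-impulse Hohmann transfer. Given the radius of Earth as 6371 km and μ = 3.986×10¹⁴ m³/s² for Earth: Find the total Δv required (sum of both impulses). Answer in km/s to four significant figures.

r₁ = 6371 + 1011 = 7382.0 km = 7.3820×10⁶ m.
r₂ = 6371 + 9280 = 15651 km = 1.5651×10⁷ m.
Transfer ellipse a_t = (r₁ + r₂)/2 = 1.152×10⁷ m.
At r₁: circular v_c1 = √(μ/r₁) = 7348 m/s; transfer-perigee v_p = √[μ(2/r₁ − 1/a_t)] = 8566 m/s.
Δv₁ = v_p − v_c1 = 1218 m/s.
At r₂: circular v_c2 = √(μ/r₂) = 5047 m/s; transfer-apogee v_a = √[μ(2/r₂ − 1/a_t)] = 4040 m/s.
Δv₂ = v_c2 − v_a = 1006 m/s.
Total Δv = Δv₁ + Δv₂ = 2224 m/s = 2.224 km/s.

Δv_total ≈ 2.224 km/s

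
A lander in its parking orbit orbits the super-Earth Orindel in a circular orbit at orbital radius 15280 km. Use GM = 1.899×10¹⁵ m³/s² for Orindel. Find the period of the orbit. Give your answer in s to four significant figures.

T ≈ 8612 s

r = 15280 km = 1.528×10⁷ m.
Kepler's third law: T = 2π√(r³/μ) = 2π√((1.528×10⁷)³ / 1.899×10¹⁵).
r³/μ = 1.879×10⁶ s², so T = 2π × 1.371×10³ = 8.612×10³ s.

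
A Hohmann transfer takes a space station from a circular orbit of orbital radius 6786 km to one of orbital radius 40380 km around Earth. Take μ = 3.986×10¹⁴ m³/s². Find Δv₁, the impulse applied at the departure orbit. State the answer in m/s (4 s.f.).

r₁ = 6786 km = 6.786×10⁶ m.
r₂ = 40380 km = 4.038×10⁷ m.
Transfer ellipse a_t = (r₁ + r₂)/2 = 2.358×10⁷ m.
At r₁: circular v_c1 = √(μ/r₁) = 7664 m/s; transfer-perigee v_p = √[μ(2/r₁ − 1/a_t)] = 10030 m/s.
Δv₁ = v_p − v_c1 = 2365 m/s.

Δv ≈ 2365 m/s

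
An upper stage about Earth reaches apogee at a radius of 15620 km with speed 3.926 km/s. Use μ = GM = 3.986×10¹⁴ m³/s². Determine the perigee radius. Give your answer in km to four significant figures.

r_a = 1.562×10⁷ m.
Specific energy ε = v²/2 − μ/r = -1.781×10⁷ J/kg, so a = −μ/(2ε) = 1.119×10⁷ m.
The apsides satisfy r_p + r_a = 2a, so the perigee radius is 2a − r_a = 6.758×10⁶ m = 6758.4 km.

perigee radius ≈ 6758 km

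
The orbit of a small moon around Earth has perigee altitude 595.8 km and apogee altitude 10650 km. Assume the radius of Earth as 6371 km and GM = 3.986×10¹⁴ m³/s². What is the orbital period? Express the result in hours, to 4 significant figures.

r_p = 6371 + 595.8 = 6966.8 km = 6.9668×10⁶ m.
r_a = 6371 + 10650 = 17021 km = 1.7021×10⁷ m.
Semi-major axis a = (r_p + r_a)/2 = (6966.8 + 17021)/2 = 11994 km = 1.199×10⁷ m.
By Kepler's third law T = 2π√(a³/μ) = 2π × 2.081×10³ = 1.307×10⁴ s.
= 3.631 hours.

T ≈ 3.631 hours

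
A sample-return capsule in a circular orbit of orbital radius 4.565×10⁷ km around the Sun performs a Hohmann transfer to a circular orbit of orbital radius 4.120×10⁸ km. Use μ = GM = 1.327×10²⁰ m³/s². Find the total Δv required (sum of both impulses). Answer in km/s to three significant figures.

Δv_total ≈ 28.4 km/s

r₁ = 4.565×10⁷ km = 4.565×10¹⁰ m.
r₂ = 4.120×10⁸ km = 4.120×10¹¹ m.
Transfer ellipse a_t = (r₁ + r₂)/2 = 2.288×10¹¹ m.
At r₁: circular v_c1 = √(μ/r₁) = 53920 m/s; transfer-perihelion v_p = √[μ(2/r₁ − 1/a_t)] = 72350 m/s.
Δv₁ = v_p − v_c1 = 18430 m/s.
At r₂: circular v_c2 = √(μ/r₂) = 17950 m/s; transfer-aphelion v_a = √[μ(2/r₂ − 1/a_t)] = 8016 m/s.
Δv₂ = v_c2 − v_a = 9931 m/s.
Total Δv = Δv₁ + Δv₂ = 28360 m/s = 28.36 km/s.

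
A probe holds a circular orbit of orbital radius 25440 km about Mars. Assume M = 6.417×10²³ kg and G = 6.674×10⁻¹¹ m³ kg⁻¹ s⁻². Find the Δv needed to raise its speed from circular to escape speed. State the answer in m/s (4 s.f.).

Δv ≈ 537.4 m/s

μ = GM = 6.674×10⁻¹¹ × 6.417×10²³ = 4.283×10¹³ m³/s².
r = 25440 km = 2.544×10⁷ m.
Circular speed v_c = √(μ/r) = 1297 m/s.
Escape speed v_esc = √(2μ/r) = √2 × v_c = 1835 m/s.
Δv = v_esc − v_c = 537.4 m/s.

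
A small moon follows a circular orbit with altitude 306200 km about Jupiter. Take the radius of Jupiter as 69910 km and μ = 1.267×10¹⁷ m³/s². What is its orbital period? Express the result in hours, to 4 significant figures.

r = 69910 + 306200 = 376110 km = 3.7611×10⁸ m.
Kepler's third law: T = 2π√(r³/μ) = 2π√((3.761×10⁸)³ / 1.267×10¹⁷).
r³/μ = 4.199×10⁸ s², so T = 2π × 2.049×10⁴ = 1.288×10⁵ s.
Converting: 1.288×10⁵ s ÷ 3600 = 35.77 hours.

T ≈ 35.77 hours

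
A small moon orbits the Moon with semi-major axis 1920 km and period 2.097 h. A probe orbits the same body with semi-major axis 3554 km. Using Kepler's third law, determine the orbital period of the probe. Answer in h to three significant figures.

T₂ ≈ 5.28 h

Kepler's third law: T² ∝ a³, so T₂ = T₁ (a₂/a₁)^(3/2).
a₂/a₁ = 1.851, (a₂/a₁)^(3/2) = 2.518.
T₂ = 2.097 × 2.518 = 5.281 h.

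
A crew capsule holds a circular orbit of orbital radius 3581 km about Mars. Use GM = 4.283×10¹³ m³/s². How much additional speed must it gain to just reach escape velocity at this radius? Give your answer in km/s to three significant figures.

Δv ≈ 1.43 km/s

r = 3581 km = 3.581×10⁶ m.
Circular speed v_c = √(μ/r) = 3458 m/s.
Escape speed v_esc = √(2μ/r) = √2 × v_c = 4891 m/s.
Δv = v_esc − v_c = 1433 m/s = 1.433 km/s.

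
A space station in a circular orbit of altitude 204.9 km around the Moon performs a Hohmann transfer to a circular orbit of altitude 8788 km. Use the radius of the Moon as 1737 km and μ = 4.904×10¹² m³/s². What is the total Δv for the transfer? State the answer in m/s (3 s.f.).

r₁ = 1737 + 204.9 = 1941.9 km = 1.9419×10⁶ m.
r₂ = 1737 + 8788 = 10525 km = 1.0525×10⁷ m.
Transfer ellipse a_t = (r₁ + r₂)/2 = 6.233×10⁶ m.
At r₁: circular v_c1 = √(μ/r₁) = 1589 m/s; transfer-perilune v_p = √[μ(2/r₁ − 1/a_t)] = 2065 m/s.
Δv₁ = v_p − v_c1 = 475.8 m/s.
At r₂: circular v_c2 = √(μ/r₂) = 682.6 m/s; transfer-apolune v_a = √[μ(2/r₂ − 1/a_t)] = 381.0 m/s.
Δv₂ = v_c2 − v_a = 301.6 m/s.
Total Δv = Δv₁ + Δv₂ = 777.4 m/s.

Δv_total ≈ 777 m/s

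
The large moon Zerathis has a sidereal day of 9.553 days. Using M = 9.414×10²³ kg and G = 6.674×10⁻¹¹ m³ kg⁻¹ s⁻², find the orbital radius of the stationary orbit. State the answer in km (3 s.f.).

μ = GM = 6.674×10⁻¹¹ × 9.414×10²³ = 6.283×10¹³ m³/s².
T = 9.553 days = 8.254×10⁵ s.
A synchronous orbit has period T, so by Kepler's third law a = (μT²/4π²)^(1/3).
μT²/4π² = 6.283×10¹³ × (8.254×10⁵)² / 39.48 = 1.084×10²⁴ m³.
a = 1.027×10⁸ m = 1.0273×10⁵ km.

r_sync ≈ 1.03×10⁵ km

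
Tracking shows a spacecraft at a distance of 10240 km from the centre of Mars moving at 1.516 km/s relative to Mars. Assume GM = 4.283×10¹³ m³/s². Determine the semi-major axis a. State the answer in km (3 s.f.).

a ≈ 7060 km

r = 1.024×10⁷ m.
Specific orbital energy ε = v²/2 − μ/r = (1516)²/2 − 4.283×10¹³/1.024×10⁷ = -3.033×10⁶ J/kg.
Since ε = −μ/(2a), a = −μ/(2ε) = 7.060×10⁶ m = 7059.5 km.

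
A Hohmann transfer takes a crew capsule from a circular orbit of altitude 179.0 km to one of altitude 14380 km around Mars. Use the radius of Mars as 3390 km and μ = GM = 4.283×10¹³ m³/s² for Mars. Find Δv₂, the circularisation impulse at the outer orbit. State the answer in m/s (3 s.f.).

r₁ = 3390 + 179.0 = 3569.0 km = 3.5690×10⁶ m.
r₂ = 3390 + 14380 = 17770 km = 1.7770×10⁷ m.
Transfer ellipse a_t = (r₁ + r₂)/2 = 1.067×10⁷ m.
At r₁: circular v_c1 = √(μ/r₁) = 3464 m/s; transfer-periapsis v_p = √[μ(2/r₁ − 1/a_t)] = 4471 m/s.
At r₂: circular v_c2 = √(μ/r₂) = 1552 m/s; transfer-apoapsis v_a = √[μ(2/r₂ − 1/a_t)] = 897.9 m/s.
Δv₂ = v_c2 − v_a = 654.6 m/s.

Δv ≈ 655 m/s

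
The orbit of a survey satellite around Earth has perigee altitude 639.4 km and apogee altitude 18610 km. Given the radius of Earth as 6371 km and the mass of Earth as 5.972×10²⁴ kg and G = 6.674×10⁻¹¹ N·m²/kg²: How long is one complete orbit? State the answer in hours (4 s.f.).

T ≈ 5.593 hours

μ = GM = 6.674×10⁻¹¹ × 5.972×10²⁴ = 3.986×10¹⁴ m³/s².
r_p = 6371 + 639.4 = 7010.4 km = 7.0104×10⁶ m.
r_a = 6371 + 18610 = 24981 km = 2.4981×10⁷ m.
Semi-major axis a = (r_p + r_a)/2 = (7010.4 + 24981)/2 = 15996 km = 1.600×10⁷ m.
By Kepler's third law T = 2π√(a³/μ) = 2π × 3.204×10³ = 2.013×10⁴ s.
= 5.593 hours.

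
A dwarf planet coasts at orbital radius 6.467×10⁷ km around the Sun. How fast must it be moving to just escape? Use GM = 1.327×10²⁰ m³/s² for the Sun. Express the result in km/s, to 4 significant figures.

r = 6.467×10⁷ km = 6.467×10¹⁰ m.
Escape speed v_esc = √(2μ/r) = √(2 × 1.327×10²⁰ / 6.467×10¹⁰) = √(4.104×10⁹) = 64060 m/s.
= 64.06 km/s.

v_esc ≈ 64.06 km/s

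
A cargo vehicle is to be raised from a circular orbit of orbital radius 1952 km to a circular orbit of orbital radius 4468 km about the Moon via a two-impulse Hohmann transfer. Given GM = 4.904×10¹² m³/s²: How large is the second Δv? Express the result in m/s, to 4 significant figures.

r₁ = 1952 km = 1.952×10⁶ m.
r₂ = 4468 km = 4.468×10⁶ m.
Transfer ellipse a_t = (r₁ + r₂)/2 = 3.210×10⁶ m.
At r₁: circular v_c1 = √(μ/r₁) = 1585 m/s; transfer-perilune v_p = √[μ(2/r₁ − 1/a_t)] = 1870 m/s.
At r₂: circular v_c2 = √(μ/r₂) = 1048 m/s; transfer-apolune v_a = √[μ(2/r₂ − 1/a_t)] = 817.0 m/s.
Δv₂ = v_c2 − v_a = 230.7 m/s.

Δv ≈ 230.7 m/s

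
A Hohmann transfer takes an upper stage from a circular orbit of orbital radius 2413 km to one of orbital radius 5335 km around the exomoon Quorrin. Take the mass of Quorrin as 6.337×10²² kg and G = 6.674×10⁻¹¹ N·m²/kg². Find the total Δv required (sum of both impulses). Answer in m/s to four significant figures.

Δv_total ≈ 417.4 m/s

μ = GM = 6.674×10⁻¹¹ × 6.337×10²² = 4.229×10¹² m³/s².
r₁ = 2413 km = 2.413×10⁶ m.
r₂ = 5335 km = 5.335×10⁶ m.
Transfer ellipse a_t = (r₁ + r₂)/2 = 3.874×10⁶ m.
At r₁: circular v_c1 = √(μ/r₁) = 1324 m/s; transfer-periapsis v_p = √[μ(2/r₁ − 1/a_t)] = 1554 m/s.
Δv₁ = v_p − v_c1 = 229.7 m/s.
At r₂: circular v_c2 = √(μ/r₂) = 890.4 m/s; transfer-apoapsis v_a = √[μ(2/r₂ − 1/a_t)] = 702.7 m/s.
Δv₂ = v_c2 − v_a = 187.7 m/s.
Total Δv = Δv₁ + Δv₂ = 417.4 m/s.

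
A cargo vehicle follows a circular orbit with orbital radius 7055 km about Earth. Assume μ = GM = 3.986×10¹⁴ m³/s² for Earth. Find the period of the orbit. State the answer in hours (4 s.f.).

T ≈ 1.638 hours

r = 7055 km = 7.055×10⁶ m.
Kepler's third law: T = 2π√(r³/μ) = 2π√((7.055×10⁶)³ / 3.986×10¹⁴).
r³/μ = 8.810×10⁵ s², so T = 2π × 9.386×10² = 5.897×10³ s.
Converting: 5.897×10³ s ÷ 3600 = 1.638 hours.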